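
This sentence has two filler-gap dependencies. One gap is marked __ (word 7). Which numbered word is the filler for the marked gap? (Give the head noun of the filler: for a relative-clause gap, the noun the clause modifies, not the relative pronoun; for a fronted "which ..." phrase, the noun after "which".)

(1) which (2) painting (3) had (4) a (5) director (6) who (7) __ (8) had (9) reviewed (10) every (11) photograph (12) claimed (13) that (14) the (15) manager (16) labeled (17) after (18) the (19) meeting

The marked gap is inside the relative clause, the subject of "reviewed".
Its filler is the head noun "director" (via "who"), at word 5.
(The other dependency links word 2 to a gap after word 16.)

5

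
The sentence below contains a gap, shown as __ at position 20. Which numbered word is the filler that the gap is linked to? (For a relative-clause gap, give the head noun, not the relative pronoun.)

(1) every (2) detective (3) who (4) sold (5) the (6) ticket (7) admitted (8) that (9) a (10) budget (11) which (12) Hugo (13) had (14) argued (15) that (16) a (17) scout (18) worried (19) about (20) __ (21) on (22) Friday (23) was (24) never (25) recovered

10

The gap at 20 is the prepositional object of "worried", inside a relative clause.
The relative pronoun is "which" (word 11); it is bound by the head noun immediately before it.
Its filler is the head noun "budget", at word 10.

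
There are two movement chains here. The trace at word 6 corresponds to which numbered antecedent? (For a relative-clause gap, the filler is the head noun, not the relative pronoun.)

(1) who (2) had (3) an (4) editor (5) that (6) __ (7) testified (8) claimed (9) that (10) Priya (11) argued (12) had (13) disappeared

The marked gap is inside the relative clause, the subject of "testified".
Its filler is the head noun "editor" (via "that"), at word 4.
(The other dependency links word 1 to a gap after word 11.)

4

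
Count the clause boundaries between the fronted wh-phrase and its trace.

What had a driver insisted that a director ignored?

1

"what" is extracted from the object of "ignored".
Boundaries crossed, outermost first: [that] — 1 in total.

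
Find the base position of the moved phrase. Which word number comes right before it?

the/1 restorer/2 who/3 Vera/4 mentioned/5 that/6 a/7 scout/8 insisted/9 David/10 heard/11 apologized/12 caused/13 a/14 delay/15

11

The displaced element is "the restorer" (word 2).
It is linked across 3 clause boundaries (that → Ø → Ø).
It functions as the subject of "apologized", so the gap sits immediately after word 11 ("heard").
Base order: Vera mentioned that a scout insisted David heard the restorer apologized.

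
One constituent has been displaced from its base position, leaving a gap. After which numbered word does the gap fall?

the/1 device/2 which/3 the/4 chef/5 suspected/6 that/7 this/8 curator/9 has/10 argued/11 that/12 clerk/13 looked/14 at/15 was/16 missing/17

15

The displaced element is "the device" (word 2).
It is linked across 2 clause boundaries (that → Ø).
It functions as the object of the preposition "at" of "looked", so the gap sits immediately after word 15 ("at").
Base order: The chef suspected that this curator has argued that clerk looked at the device.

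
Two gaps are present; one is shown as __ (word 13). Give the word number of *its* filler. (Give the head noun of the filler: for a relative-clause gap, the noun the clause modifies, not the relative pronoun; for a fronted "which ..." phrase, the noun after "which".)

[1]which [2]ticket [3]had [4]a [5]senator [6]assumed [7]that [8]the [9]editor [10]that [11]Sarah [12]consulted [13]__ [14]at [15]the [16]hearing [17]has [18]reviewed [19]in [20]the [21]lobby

9

The marked gap is inside the relative clause, the direct object of "consulted".
Its filler is the head noun "editor" (via "that"), at word 9.
(The other dependency links word 2 to a gap after word 18.)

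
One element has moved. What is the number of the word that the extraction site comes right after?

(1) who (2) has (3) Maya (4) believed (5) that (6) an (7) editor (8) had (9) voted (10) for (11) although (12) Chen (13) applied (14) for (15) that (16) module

10

The displaced element is "who" (word 1).
It is linked across 1 clause boundary (that).
It functions as the object of the preposition "for" of "voted", so the gap sits immediately after word 10 ("for").
Base order: Maya has believed that an editor had voted for who although Chen applied for that module.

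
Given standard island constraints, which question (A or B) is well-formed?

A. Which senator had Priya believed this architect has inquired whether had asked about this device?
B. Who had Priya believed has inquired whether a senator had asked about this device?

In A, the wh-phrase is extracted from inside a wh-island (introduced by "whether"), which blocks movement.
In B, the extraction path crosses only that-complement boundaries, which are transparent.
So B is grammatical.

B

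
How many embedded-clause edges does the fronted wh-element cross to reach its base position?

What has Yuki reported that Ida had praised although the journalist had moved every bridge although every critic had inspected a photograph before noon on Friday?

"what" is extracted from the object of "praised".
Boundaries crossed, outermost first: [that] — 1 in total.

1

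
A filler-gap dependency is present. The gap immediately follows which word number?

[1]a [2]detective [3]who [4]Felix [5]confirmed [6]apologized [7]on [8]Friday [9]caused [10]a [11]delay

5

The displaced element is "a detective" (word 2).
It is linked across 1 clause boundary (Ø).
It functions as the subject of "apologized", so the gap sits immediately after word 5 ("confirmed").
Base order: Felix confirmed a detective apologized on Friday.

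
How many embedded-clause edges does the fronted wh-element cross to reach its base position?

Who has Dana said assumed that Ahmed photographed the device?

1

"who" is extracted from the subject of "assumed".
Boundaries crossed, outermost first: [Ø] — 1 in total.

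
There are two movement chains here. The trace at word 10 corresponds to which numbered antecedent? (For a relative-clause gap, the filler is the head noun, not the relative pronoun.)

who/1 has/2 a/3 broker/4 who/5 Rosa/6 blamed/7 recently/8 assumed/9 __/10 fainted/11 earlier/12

1

The marked gap is the subject of "fainted".
Its filler is the fronted wh-phrase "who", at word 1.
(The other dependency links word 4 to a gap after word 7.)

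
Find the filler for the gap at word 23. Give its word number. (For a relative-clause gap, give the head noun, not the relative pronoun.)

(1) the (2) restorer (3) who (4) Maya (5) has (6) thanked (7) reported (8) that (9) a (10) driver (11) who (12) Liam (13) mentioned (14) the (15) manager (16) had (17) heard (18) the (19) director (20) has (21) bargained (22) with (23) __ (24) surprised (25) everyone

The gap at 23 is the prepositional object of "bargained", inside a relative clause.
The relative pronoun is "who" (word 11); it is bound by the head noun immediately before it.
Its filler is the head noun "driver", at word 10.

10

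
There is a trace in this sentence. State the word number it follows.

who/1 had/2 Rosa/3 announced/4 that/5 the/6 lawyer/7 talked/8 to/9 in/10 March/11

9

The displaced element is "who" (word 1).
It is linked across 1 clause boundary (that).
It functions as the object of the preposition "to" of "talked", so the gap sits immediately after word 9 ("to").
Base order: Rosa had announced that the lawyer talked to who in March.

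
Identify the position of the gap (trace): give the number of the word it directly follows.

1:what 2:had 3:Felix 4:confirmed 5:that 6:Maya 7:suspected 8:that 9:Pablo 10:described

The displaced element is "what" (word 1).
It is linked across 2 clause boundaries (that → that).
It functions as the direct object of "described", so the gap sits immediately after word 10 ("described").
Base order: Felix had confirmed that Maya suspected that Pablo described what.

10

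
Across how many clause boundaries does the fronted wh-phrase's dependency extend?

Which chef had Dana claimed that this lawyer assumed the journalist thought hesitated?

3

"which chef" is extracted from the subject of "hesitated".
Boundaries crossed, outermost first: [that], [Ø], [Ø] — 3 in total.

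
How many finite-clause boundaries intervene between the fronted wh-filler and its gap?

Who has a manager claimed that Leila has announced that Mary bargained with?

"who" is extracted from the PP object of "bargained".
Boundaries crossed, outermost first: [that], [that] — 2 in total.

2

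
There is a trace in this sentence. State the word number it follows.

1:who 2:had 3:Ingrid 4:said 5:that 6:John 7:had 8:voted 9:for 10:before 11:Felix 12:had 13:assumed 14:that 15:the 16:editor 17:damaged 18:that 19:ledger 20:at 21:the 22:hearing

9

The displaced element is "who" (word 1).
It is linked across 1 clause boundary (that).
It functions as the object of the preposition "for" of "voted", so the gap sits immediately after word 9 ("for").
Base order: Ingrid had said that John had voted for who before Felix had assumed that the editor damaged that ledger at the hearing.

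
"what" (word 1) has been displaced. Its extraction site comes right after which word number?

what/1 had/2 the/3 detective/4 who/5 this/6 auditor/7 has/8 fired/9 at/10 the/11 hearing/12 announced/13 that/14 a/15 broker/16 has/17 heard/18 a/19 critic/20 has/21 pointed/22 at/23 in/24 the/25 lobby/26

The displaced element is "what" (word 1).
It is linked across 2 clause boundaries (that → Ø).
It functions as the object of the preposition "at" of "pointed", so the gap sits immediately after word 23 ("at").
Base order: The detective who this auditor has fired at the hearing had announced that a broker has heard a critic has pointed at what in the lobby.

23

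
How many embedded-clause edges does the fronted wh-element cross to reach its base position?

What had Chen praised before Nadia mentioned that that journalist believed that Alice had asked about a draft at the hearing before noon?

"what" originates inside the matrix clause — no clause boundary is crossed.

0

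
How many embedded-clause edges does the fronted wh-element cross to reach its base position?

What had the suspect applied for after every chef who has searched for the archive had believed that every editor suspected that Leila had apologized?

"what" originates inside the matrix clause — no clause boundary is crossed.

0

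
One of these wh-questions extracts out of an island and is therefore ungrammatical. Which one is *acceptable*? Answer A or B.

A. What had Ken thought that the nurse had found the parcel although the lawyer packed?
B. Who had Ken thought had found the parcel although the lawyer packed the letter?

B

In A, the wh-phrase is extracted from inside an adjunct island (introduced by "although"), which blocks movement.
In B, the extraction path crosses only that-complement boundaries, which are transparent.
So B is grammatical.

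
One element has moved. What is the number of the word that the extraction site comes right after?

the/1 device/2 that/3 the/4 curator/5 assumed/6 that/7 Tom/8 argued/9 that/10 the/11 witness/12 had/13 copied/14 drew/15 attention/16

14

The displaced element is "the device" (word 2).
It is linked across 2 clause boundaries (that → that).
It functions as the direct object of "copied", so the gap sits immediately after word 14 ("copied").
Base order: The curator assumed that Tom argued that the witness had copied the device.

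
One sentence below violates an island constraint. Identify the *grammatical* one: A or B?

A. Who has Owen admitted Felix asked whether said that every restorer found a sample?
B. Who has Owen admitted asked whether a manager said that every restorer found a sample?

In A, the wh-phrase is extracted from inside a wh-island (introduced by "whether"), which blocks movement.
In B, the extraction path crosses only that-complement boundaries, which are transparent.
So B is grammatical.

B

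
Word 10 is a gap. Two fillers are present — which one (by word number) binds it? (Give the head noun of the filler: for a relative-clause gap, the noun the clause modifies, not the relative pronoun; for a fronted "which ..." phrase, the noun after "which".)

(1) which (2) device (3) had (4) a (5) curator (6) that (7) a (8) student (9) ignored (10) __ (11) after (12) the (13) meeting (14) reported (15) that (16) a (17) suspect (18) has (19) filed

The marked gap is inside the relative clause, the direct object of "ignored".
Its filler is the head noun "curator" (via "that"), at word 5.
(The other dependency links word 2 to a gap after word 19.)

5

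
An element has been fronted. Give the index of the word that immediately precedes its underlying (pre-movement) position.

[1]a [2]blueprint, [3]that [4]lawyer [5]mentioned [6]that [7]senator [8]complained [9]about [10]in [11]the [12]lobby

9

The displaced element is "a blueprint" (word 2).
It is linked across 1 clause boundary (Ø).
It functions as the object of the preposition "about" of "complained", so the gap sits immediately after word 9 ("about").
Base order: That lawyer mentioned that senator complained about a blueprint in the lobby.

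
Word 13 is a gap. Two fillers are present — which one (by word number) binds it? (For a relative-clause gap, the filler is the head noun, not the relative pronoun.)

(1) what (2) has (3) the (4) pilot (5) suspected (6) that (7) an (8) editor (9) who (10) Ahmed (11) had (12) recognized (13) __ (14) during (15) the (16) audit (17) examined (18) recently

8

The marked gap is inside the relative clause, the direct object of "recognized".
Its filler is the head noun "editor" (via "who"), at word 8.
(The other dependency links word 1 to a gap after word 17.)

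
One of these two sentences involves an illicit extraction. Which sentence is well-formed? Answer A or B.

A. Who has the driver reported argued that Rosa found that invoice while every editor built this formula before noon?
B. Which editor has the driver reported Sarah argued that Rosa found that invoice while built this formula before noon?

A

In B, the wh-phrase is extracted from inside an adjunct island (introduced by "while"), which blocks movement.
In A, the extraction path crosses only that-complement boundaries, which are transparent.
So A is grammatical.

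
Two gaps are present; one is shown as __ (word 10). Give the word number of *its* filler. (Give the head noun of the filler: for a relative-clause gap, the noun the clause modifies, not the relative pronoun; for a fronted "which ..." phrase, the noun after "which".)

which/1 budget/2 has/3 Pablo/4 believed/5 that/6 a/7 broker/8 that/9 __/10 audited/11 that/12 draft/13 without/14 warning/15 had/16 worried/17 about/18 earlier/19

The marked gap is inside the relative clause, the subject of "audited".
Its filler is the head noun "broker" (via "that"), at word 8.
(The other dependency links word 2 to a gap after word 18.)

8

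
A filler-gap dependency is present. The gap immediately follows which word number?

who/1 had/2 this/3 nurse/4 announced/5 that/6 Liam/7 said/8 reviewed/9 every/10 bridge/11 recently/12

8

The displaced element is "who" (word 1).
It is linked across 2 clause boundaries (that → Ø).
It functions as the subject of "reviewed", so the gap sits immediately after word 8 ("said").
Base order: This nurse had announced that Liam said who reviewed every bridge recently.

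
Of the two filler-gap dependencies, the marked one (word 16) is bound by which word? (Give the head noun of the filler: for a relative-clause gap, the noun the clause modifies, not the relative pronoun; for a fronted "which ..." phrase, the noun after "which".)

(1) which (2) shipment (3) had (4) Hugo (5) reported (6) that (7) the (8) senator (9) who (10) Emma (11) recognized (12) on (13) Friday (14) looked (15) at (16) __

2

The marked gap is the object of the preposition "at" of "looked".
Its filler is the fronted wh-phrase "which shipment", at word 2.
(The other dependency links word 8 to a gap after word 11.)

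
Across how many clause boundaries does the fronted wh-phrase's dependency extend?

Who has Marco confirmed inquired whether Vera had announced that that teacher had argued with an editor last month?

1

"who" is extracted from the subject of "inquired".
Boundaries crossed, outermost first: [Ø] — 1 in total.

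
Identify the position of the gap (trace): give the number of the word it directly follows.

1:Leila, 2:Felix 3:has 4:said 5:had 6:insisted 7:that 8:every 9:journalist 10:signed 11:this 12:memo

The displaced element is "Leila" (word 1).
It is linked across 1 clause boundary (Ø).
It functions as the subject of "insisted", so the gap sits immediately after word 4 ("said").
Base order: Felix has said that Leila had insisted that every journalist signed this memo.

4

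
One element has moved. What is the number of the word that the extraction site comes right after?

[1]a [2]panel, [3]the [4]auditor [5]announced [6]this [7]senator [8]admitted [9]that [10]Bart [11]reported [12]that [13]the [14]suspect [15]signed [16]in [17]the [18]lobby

15

The displaced element is "a panel" (word 2).
It is linked across 3 clause boundaries (Ø → that → that).
It functions as the direct object of "signed", so the gap sits immediately after word 15 ("signed").
Base order: The auditor announced this senator admitted that Bart reported that the suspect signed a panel in the lobby.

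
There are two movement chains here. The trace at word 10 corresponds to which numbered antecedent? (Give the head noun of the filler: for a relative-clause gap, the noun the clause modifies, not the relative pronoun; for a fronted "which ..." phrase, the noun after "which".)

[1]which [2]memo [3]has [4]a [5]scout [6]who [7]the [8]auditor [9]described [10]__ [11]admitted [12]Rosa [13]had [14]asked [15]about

5

The marked gap is inside the relative clause, the direct object of "described".
Its filler is the head noun "scout" (via "who"), at word 5.
(The other dependency links word 2 to a gap after word 15.)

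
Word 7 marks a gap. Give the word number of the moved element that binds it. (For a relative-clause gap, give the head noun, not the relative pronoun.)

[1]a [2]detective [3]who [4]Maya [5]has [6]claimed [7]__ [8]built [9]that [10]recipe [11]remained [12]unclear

The gap at 7 is the subject of "built", inside a relative clause.
The relative pronoun is "who" (word 3); it is bound by the head noun immediately before it.
Its filler is the head noun "detective", at word 2.

2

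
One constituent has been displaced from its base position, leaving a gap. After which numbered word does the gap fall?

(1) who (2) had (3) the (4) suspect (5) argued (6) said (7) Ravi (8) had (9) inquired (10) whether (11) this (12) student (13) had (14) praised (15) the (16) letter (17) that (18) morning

5

The displaced element is "who" (word 1).
It is linked across 1 clause boundary (Ø).
It functions as the subject of "said", so the gap sits immediately after word 5 ("argued").
Base order: The suspect had argued who said Ravi had inquired whether this student had praised the letter that morning.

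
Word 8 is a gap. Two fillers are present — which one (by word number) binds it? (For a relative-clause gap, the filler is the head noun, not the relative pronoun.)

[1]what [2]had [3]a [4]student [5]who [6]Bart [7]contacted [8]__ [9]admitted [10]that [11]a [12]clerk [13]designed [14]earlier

4

The marked gap is inside the relative clause, the direct object of "contacted".
Its filler is the head noun "student" (via "who"), at word 4.
(The other dependency links word 1 to a gap after word 13.)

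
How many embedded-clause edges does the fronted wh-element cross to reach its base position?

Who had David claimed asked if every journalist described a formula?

"who" is extracted from the subject of "asked".
Boundaries crossed, outermost first: [Ø] — 1 in total.

1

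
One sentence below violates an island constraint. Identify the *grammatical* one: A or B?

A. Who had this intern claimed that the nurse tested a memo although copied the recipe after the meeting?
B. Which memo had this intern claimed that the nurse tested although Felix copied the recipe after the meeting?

In A, the wh-phrase is extracted from inside an adjunct island (introduced by "although"), which blocks movement.
In B, the extraction path crosses only that-complement boundaries, which are transparent.
So B is grammatical.

B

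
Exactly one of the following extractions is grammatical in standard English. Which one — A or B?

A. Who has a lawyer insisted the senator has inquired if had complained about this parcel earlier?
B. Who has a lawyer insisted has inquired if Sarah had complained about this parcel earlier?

B

In A, the wh-phrase is extracted from inside a wh-island (introduced by "if"), which blocks movement.
In B, the extraction path crosses only that-complement boundaries, which are transparent.
So B is grammatical.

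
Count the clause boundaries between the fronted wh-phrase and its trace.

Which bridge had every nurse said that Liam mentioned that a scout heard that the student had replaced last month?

"which bridge" is extracted from the object of "replaced".
Boundaries crossed, outermost first: [that], [that], [that] — 3 in total.

3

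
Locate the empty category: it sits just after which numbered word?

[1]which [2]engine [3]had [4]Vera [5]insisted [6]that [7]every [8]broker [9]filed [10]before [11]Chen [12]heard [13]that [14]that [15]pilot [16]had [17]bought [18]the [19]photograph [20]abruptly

9

The displaced element is "which engine" (word 2).
It is linked across 1 clause boundary (that).
It functions as the direct object of "filed", so the gap sits immediately after word 9 ("filed").
Base order: Vera had insisted that every broker filed which engine before Chen heard that that pilot had bought the photograph abruptly.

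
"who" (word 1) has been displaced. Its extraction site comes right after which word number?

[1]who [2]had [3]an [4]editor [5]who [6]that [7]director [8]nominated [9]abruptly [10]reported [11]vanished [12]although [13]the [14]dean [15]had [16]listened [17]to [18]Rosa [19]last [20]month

The displaced element is "who" (word 1).
It is linked across 1 clause boundary (Ø).
It functions as the subject of "vanished", so the gap sits immediately after word 10 ("reported").
Base order: An editor who that director nominated abruptly had reported who vanished although the dean had listened to Rosa last month.

10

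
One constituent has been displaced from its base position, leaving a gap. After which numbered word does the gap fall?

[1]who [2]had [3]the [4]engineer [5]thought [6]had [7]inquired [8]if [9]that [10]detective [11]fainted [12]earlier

5

The displaced element is "who" (word 1).
It is linked across 1 clause boundary (Ø).
It functions as the subject of "inquired", so the gap sits immediately after word 5 ("thought").
Base order: The engineer had thought that who had inquired if that detective fainted earlier.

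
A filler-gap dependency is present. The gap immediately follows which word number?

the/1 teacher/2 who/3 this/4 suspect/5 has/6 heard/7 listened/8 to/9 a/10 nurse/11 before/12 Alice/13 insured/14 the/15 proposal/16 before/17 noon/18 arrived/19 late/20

7

The displaced element is "the teacher" (word 2).
It is linked across 1 clause boundary (Ø).
It functions as the subject of "listened", so the gap sits immediately after word 7 ("heard").
Base order: This suspect has heard that the teacher listened to a nurse before Alice insured the proposal before noon.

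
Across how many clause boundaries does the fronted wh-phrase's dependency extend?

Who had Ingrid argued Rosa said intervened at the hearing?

2

"who" is extracted from the subject of "intervened".
Boundaries crossed, outermost first: [Ø], [Ø] — 2 in total.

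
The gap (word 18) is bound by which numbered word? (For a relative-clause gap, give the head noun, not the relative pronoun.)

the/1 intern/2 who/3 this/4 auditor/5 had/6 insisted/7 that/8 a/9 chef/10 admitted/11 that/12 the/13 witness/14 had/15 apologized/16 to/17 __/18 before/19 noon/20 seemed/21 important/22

The gap at 18 is the prepositional object of "apologized", inside a relative clause.
The relative pronoun is "who" (word 3); it is bound by the head noun immediately before it.
Its filler is the head noun "intern", at word 2.

2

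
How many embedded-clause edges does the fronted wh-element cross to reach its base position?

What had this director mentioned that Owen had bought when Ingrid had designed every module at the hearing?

"what" is extracted from the object of "bought".
Boundaries crossed, outermost first: [that] — 1 in total.

1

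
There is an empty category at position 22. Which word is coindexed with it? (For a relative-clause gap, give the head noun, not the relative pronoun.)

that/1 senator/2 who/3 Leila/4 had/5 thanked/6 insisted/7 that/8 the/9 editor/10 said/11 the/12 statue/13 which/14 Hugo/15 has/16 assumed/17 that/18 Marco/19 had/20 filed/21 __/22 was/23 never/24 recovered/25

13

The gap at 22 is the object of "filed", inside a relative clause.
The relative pronoun is "which" (word 14); it is bound by the head noun immediately before it.
Its filler is the head noun "statue", at word 13.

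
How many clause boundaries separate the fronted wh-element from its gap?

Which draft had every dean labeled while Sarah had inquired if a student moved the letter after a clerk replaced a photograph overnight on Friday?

"which draft" originates inside the matrix clause — no clause boundary is crossed.

0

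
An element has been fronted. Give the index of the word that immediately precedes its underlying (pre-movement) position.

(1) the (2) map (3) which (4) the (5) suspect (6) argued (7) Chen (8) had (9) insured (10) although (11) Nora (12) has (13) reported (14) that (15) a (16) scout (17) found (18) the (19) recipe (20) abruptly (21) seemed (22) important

The displaced element is "the map" (word 2).
It is linked across 1 clause boundary (Ø).
It functions as the direct object of "insured", so the gap sits immediately after word 9 ("insured").
Base order: The suspect argued Chen had insured the map although Nora has reported that a scout found the recipe abruptly.

9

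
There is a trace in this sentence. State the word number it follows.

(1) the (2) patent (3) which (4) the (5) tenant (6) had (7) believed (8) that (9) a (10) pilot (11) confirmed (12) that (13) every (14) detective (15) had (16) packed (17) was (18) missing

The displaced element is "the patent" (word 2).
It is linked across 2 clause boundaries (that → that).
It functions as the direct object of "packed", so the gap sits immediately after word 16 ("packed").
Base order: The tenant had believed that a pilot confirmed that every detective had packed the patent.

16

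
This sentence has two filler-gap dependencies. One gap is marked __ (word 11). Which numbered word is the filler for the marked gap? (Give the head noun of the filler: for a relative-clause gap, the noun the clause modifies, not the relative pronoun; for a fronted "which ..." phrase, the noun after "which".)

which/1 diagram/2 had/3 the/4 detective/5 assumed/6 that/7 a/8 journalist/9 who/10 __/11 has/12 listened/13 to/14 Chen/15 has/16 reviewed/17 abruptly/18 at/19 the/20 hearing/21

9

The marked gap is inside the relative clause, the subject of "listened".
Its filler is the head noun "journalist" (via "who"), at word 9.
(The other dependency links word 2 to a gap after word 17.)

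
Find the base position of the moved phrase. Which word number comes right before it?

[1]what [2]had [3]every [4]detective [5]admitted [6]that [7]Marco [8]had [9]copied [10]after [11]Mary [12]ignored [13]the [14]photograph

The displaced element is "what" (word 1).
It is linked across 1 clause boundary (that).
It functions as the direct object of "copied", so the gap sits immediately after word 9 ("copied").
Base order: Every detective had admitted that Marco had copied what after Mary ignored the photograph.

9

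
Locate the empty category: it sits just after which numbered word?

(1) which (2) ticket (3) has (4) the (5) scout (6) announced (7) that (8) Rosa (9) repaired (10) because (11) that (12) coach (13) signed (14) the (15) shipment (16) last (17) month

9

The displaced element is "which ticket" (word 2).
It is linked across 1 clause boundary (that).
It functions as the direct object of "repaired", so the gap sits immediately after word 9 ("repaired").
Base order: The scout has announced that Rosa repaired which ticket because that coach signed the shipment last month.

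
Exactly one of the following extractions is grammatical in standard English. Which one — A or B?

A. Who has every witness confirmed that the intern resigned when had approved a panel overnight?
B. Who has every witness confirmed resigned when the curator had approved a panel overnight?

In A, the wh-phrase is extracted from inside an adjunct island (introduced by "when"), which blocks movement.
In B, the extraction path crosses only that-complement boundaries, which are transparent.
So B is grammatical.

B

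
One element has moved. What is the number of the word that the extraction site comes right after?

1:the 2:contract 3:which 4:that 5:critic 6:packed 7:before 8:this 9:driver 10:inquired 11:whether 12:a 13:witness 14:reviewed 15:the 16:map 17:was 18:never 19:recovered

6

The displaced element is "the contract" (word 2).
It functions as the direct object of "packed", so the gap sits immediately after word 6 ("packed").
Base order: That critic packed the contract before this driver inquired whether a witness reviewed the map.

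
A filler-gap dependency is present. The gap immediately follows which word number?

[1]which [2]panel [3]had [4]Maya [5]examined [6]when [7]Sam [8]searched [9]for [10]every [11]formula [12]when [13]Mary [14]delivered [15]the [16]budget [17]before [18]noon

5

The displaced element is "which panel" (word 2).
It functions as the direct object of "examined", so the gap sits immediately after word 5 ("examined").
Base order: Maya had examined which panel when Sam searched for every formula when Mary delivered the budget before noon.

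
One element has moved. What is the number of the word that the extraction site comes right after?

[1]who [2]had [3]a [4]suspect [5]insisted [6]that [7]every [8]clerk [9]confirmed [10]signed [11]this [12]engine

The displaced element is "who" (word 1).
It is linked across 2 clause boundaries (that → Ø).
It functions as the subject of "signed", so the gap sits immediately after word 9 ("confirmed").
Base order: A suspect had insisted that every clerk confirmed that who signed this engine.

9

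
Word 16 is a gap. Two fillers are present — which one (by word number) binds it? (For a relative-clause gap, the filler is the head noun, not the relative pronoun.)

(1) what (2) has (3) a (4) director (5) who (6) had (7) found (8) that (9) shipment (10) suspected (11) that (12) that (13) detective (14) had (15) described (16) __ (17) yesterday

1

The marked gap is the direct object of "described".
Its filler is the fronted wh-phrase "what", at word 1.
(The other dependency links word 4 to a gap after word 5.)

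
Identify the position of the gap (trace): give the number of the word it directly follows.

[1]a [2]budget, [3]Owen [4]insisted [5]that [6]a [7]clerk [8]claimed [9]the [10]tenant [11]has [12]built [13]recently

The displaced element is "a budget" (word 2).
It is linked across 2 clause boundaries (that → Ø).
It functions as the direct object of "built", so the gap sits immediately after word 12 ("built").
Base order: Owen insisted that a clerk claimed the tenant has built a budget recently.

12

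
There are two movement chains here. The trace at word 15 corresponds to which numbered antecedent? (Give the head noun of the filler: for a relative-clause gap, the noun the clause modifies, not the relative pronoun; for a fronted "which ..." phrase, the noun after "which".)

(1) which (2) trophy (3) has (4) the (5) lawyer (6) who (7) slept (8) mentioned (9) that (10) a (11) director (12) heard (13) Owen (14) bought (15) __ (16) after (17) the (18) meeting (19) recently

2

The marked gap is the direct object of "bought".
Its filler is the fronted wh-phrase "which trophy", at word 2.
(The other dependency links word 5 to a gap after word 6.)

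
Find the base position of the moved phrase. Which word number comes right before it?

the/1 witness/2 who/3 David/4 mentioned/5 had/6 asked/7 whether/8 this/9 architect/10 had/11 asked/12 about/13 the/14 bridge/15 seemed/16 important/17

The displaced element is "the witness" (word 2).
It is linked across 1 clause boundary (Ø).
It functions as the subject of "asked", so the gap sits immediately after word 5 ("mentioned").
Base order: David mentioned the witness had asked whether this architect had asked about the bridge.

5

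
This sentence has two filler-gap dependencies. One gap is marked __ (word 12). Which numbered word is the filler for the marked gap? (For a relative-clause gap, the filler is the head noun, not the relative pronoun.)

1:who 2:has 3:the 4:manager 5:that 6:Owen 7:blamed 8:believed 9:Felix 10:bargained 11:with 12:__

1

The marked gap is the object of the preposition "with" of "bargained".
Its filler is the fronted wh-phrase "who", at word 1.
(The other dependency links word 4 to a gap after word 7.)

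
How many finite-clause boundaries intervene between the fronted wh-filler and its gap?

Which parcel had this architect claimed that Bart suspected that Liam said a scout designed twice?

"which parcel" is extracted from the object of "designed".
Boundaries crossed, outermost first: [that], [that], [Ø] — 3 in total.

3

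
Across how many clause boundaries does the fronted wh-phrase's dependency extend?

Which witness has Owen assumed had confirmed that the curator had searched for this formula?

1

"which witness" is extracted from the subject of "confirmed".
Boundaries crossed, outermost first: [Ø] — 1 in total.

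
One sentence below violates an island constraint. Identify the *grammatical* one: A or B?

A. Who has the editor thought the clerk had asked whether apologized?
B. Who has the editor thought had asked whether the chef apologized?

In A, the wh-phrase is extracted from inside a wh-island (introduced by "whether"), which blocks movement.
In B, the extraction path crosses only that-complement boundaries, which are transparent.
So B is grammatical.

B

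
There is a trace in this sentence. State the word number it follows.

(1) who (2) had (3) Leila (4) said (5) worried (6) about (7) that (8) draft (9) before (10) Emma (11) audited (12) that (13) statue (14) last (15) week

The displaced element is "who" (word 1).
It is linked across 1 clause boundary (Ø).
It functions as the subject of "worried", so the gap sits immediately after word 4 ("said").
Base order: Leila had said that who worried about that draft before Emma audited that statue last week.

4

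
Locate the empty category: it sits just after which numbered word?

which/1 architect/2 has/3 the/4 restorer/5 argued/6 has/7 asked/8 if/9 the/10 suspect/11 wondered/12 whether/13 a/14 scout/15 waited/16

The displaced element is "which architect" (word 2).
It is linked across 1 clause boundary (Ø).
It functions as the subject of "asked", so the gap sits immediately after word 6 ("argued").
Base order: The restorer has argued which architect has asked if the suspect wondered whether a scout waited.

6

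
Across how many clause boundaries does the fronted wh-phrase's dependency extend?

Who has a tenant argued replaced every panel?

"who" is extracted from the subject of "replaced".
Boundaries crossed, outermost first: [Ø] — 1 in total.

1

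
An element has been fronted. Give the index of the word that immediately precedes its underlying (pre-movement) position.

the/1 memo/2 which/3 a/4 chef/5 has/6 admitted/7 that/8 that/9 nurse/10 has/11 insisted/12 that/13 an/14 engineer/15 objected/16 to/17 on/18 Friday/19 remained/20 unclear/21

The displaced element is "the memo" (word 2).
It is linked across 2 clause boundaries (that → that).
It functions as the object of the preposition "to" of "objected", so the gap sits immediately after word 17 ("to").
Base order: A chef has admitted that that nurse has insisted that an engineer objected to the memo on Friday.

17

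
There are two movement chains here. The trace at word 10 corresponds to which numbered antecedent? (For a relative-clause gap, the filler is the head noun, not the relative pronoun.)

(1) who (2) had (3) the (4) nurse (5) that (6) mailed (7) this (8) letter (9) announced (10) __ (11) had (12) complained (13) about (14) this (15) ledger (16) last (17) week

The marked gap is the subject of "complained".
Its filler is the fronted wh-phrase "who", at word 1.
(The other dependency links word 4 to a gap after word 5.)

1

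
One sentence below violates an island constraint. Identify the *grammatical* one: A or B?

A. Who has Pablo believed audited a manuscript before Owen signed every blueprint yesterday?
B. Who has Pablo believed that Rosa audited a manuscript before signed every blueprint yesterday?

A

In B, the wh-phrase is extracted from inside an adjunct island (introduced by "before"), which blocks movement.
In A, the extraction path crosses only that-complement boundaries, which are transparent.
So A is grammatical.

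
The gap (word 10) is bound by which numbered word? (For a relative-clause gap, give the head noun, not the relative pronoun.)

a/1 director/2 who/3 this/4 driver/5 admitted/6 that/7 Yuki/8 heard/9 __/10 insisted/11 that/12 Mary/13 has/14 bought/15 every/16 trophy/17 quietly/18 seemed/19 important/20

The gap at 10 is the subject of "insisted", inside a relative clause.
The relative pronoun is "who" (word 3); it is bound by the head noun immediately before it.
Its filler is the head noun "director", at word 2.

2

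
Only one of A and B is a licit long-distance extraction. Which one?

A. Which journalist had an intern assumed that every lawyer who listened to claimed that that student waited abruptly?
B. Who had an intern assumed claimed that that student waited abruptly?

In A, the wh-phrase is extracted from inside a complex-NP island (relative clause) (introduced by "who"), which blocks movement.
In B, the extraction path crosses only that-complement boundaries, which are transparent.
So B is grammatical.

B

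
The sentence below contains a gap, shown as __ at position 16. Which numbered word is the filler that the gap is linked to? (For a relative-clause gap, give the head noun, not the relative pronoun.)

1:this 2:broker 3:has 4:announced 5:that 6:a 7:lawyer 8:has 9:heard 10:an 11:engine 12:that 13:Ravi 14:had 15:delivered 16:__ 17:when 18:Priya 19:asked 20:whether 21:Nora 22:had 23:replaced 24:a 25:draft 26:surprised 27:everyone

The gap at 16 is the object of "delivered", inside a relative clause.
The relative pronoun is "that" (word 12); it is bound by the head noun immediately before it.
Its filler is the head noun "engine", at word 11.

11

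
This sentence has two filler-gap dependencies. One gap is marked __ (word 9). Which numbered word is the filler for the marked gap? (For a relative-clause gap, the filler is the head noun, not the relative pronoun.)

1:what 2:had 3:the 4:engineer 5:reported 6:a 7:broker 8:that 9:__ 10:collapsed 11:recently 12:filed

7

The marked gap is inside the relative clause, the subject of "collapsed".
Its filler is the head noun "broker" (via "that"), at word 7.
(The other dependency links word 1 to a gap after word 12.)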